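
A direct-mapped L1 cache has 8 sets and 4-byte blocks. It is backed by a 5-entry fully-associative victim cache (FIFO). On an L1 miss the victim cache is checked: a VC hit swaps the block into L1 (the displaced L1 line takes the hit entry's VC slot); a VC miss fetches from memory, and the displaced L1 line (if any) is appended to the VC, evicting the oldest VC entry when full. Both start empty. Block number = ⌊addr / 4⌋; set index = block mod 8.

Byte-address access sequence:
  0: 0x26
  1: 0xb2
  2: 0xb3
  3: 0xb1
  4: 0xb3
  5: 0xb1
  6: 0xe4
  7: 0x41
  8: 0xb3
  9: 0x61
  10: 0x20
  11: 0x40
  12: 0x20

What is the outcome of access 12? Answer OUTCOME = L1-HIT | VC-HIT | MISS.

  [0] addr=0x26 blk=9 s=1: MISS | VC []
  [1] addr=0xb2 blk=44 s=4: MISS | VC []
  [2] addr=0xb3 blk=44 s=4: L1-HIT | VC []
  [3] addr=0xb1 blk=44 s=4: L1-HIT | VC []
  [4] addr=0xb3 blk=44 s=4: L1-HIT | VC []
  [5] addr=0xb1 blk=44 s=4: L1-HIT | VC []
  [6] addr=0xe4 blk=57 s=1: MISS | VC [9]
  [7] addr=0x41 blk=16 s=0: MISS | VC [9]
  [8] addr=0xb3 blk=44 s=4: L1-HIT | VC [9]
  [9] addr=0x61 blk=24 s=0: MISS | VC [9, 16]
  [10] addr=0x20 blk=8 s=0: MISS | VC [9, 16, 24]
  [11] addr=0x40 blk=16 s=0: VC-HIT | VC [9, 8, 24]
  [12] addr=0x20 blk=8 s=0: VC-HIT | VC [9, 16, 24]

OUTCOME = VC-HIT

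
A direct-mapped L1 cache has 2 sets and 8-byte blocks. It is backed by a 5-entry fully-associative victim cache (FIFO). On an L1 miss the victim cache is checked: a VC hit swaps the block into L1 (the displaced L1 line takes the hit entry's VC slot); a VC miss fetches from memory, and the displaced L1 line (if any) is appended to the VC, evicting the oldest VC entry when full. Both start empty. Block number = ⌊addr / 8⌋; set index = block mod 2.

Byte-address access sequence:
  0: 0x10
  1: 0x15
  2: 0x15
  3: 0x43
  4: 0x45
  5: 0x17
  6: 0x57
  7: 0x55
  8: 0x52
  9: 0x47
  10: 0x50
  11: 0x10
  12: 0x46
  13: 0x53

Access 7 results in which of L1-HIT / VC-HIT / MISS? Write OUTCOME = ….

  [0] addr=0x10 blk=2 s=0: MISS | VC []
  [1] addr=0x15 blk=2 s=0: L1-HIT | VC []
  [2] addr=0x15 blk=2 s=0: L1-HIT | VC []
  [3] addr=0x43 blk=8 s=0: MISS | VC [2]
  [4] addr=0x45 blk=8 s=0: L1-HIT | VC [2]
  [5] addr=0x17 blk=2 s=0: VC-HIT | VC [8]
  [6] addr=0x57 blk=10 s=0: MISS | VC [8, 2]
  [7] addr=0x55 blk=10 s=0: L1-HIT | VC [8, 2]
  [8] addr=0x52 blk=10 s=0: L1-HIT | VC [8, 2]
  [9] addr=0x47 blk=8 s=0: VC-HIT | VC [10, 2]
  [10] addr=0x50 blk=10 s=0: VC-HIT | VC [8, 2]
  [11] addr=0x10 blk=2 s=0: VC-HIT | VC [8, 10]
  [12] addr=0x46 blk=8 s=0: VC-HIT | VC [2, 10]
  [13] addr=0x53 blk=10 s=0: VC-HIT | VC [2, 8]

OUTCOME = L1-HIT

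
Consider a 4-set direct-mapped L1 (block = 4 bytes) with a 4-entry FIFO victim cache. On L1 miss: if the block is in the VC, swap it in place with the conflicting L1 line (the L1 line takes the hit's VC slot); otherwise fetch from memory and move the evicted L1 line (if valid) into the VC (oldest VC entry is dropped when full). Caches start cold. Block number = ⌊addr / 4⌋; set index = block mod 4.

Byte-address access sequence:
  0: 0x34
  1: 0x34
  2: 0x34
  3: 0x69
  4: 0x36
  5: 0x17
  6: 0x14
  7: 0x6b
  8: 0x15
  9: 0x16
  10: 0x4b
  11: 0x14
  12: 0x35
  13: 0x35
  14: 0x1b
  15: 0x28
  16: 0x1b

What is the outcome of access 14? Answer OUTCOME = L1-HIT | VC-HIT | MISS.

#0 0x34→b13/s1 MISS; vc=[]
#1 0x34→b13/s1 L1-HIT; vc=[]
#2 0x34→b13/s1 L1-HIT; vc=[]
#3 0x69→b26/s2 MISS; vc=[]
#4 0x36→b13/s1 L1-HIT; vc=[]
#5 0x17→b5/s1 MISS; vc=[13]
#6 0x14→b5/s1 L1-HIT; vc=[13]
#7 0x6b→b26/s2 L1-HIT; vc=[13]
#8 0x15→b5/s1 L1-HIT; vc=[13]
#9 0x16→b5/s1 L1-HIT; vc=[13]
#10 0x4b→b18/s2 MISS; vc=[13,26]
#11 0x14→b5/s1 L1-HIT; vc=[13,26]
#12 0x35→b13/s1 VC-HIT; vc=[5,26]
#13 0x35→b13/s1 L1-HIT; vc=[5,26]
#14 0x1b→b6/s2 MISS; vc=[5,26,18]
#15 0x28→b10/s2 MISS; vc=[5,26,18,6]
#16 0x1b→b6/s2 VC-HIT; vc=[5,26,18,10]

OUTCOME = MISS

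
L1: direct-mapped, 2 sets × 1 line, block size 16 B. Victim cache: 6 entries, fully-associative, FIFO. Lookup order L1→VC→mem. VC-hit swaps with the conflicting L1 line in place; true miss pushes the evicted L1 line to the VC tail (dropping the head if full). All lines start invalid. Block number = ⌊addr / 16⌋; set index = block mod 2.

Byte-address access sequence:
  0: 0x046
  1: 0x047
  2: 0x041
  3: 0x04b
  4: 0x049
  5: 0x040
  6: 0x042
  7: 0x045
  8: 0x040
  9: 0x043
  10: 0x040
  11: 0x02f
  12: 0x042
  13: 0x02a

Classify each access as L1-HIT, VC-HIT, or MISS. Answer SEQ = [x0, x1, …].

SEQ = [MISS, L1-HIT, L1-HIT, L1-HIT, L1-HIT, L1-HIT, L1-HIT, L1-HIT, L1-HIT, L1-HIT, L1-HIT, MISS, VC-HIT, VC-HIT]

  [0] addr=0x46 blk=4 s=0: MISS | VC []
  [1] addr=0x47 blk=4 s=0: L1-HIT | VC []
  [2] addr=0x41 blk=4 s=0: L1-HIT | VC []
  [3] addr=0x4b blk=4 s=0: L1-HIT | VC []
  [4] addr=0x49 blk=4 s=0: L1-HIT | VC []
  [5] addr=0x40 blk=4 s=0: L1-HIT | VC []
  [6] addr=0x42 blk=4 s=0: L1-HIT | VC []
  [7] addr=0x45 blk=4 s=0: L1-HIT | VC []
  [8] addr=0x40 blk=4 s=0: L1-HIT | VC []
  [9] addr=0x43 blk=4 s=0: L1-HIT | VC []
  [10] addr=0x40 blk=4 s=0: L1-HIT | VC []
  [11] addr=0x2f blk=2 s=0: MISS | VC [4]
  [12] addr=0x42 blk=4 s=0: VC-HIT | VC [2]
  [13] addr=0x2a blk=2 s=0: VC-HIT | VC [4]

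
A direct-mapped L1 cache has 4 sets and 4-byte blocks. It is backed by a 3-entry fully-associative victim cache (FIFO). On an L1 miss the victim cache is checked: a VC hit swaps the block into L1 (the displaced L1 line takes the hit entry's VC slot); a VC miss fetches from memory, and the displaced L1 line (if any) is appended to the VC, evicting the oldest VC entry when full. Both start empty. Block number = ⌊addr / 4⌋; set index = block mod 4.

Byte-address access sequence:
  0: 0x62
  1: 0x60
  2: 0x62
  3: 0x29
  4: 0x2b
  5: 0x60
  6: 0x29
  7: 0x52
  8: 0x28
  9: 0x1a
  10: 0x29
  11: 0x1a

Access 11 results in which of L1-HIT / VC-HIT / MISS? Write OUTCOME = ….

OUTCOME = VC-HIT

  [0] addr=0x62 blk=24 s=0: MISS | VC []
  [1] addr=0x60 blk=24 s=0: L1-HIT | VC []
  [2] addr=0x62 blk=24 s=0: L1-HIT | VC []
  [3] addr=0x29 blk=10 s=2: MISS | VC []
  [4] addr=0x2b blk=10 s=2: L1-HIT | VC []
  [5] addr=0x60 blk=24 s=0: L1-HIT | VC []
  [6] addr=0x29 blk=10 s=2: L1-HIT | VC []
  [7] addr=0x52 blk=20 s=0: MISS | VC [24]
  [8] addr=0x28 blk=10 s=2: L1-HIT | VC [24]
  [9] addr=0x1a blk=6 s=2: MISS | VC [24, 10]
  [10] addr=0x29 blk=10 s=2: VC-HIT | VC [24, 6]
  [11] addr=0x1a blk=6 s=2: VC-HIT | VC [24, 10]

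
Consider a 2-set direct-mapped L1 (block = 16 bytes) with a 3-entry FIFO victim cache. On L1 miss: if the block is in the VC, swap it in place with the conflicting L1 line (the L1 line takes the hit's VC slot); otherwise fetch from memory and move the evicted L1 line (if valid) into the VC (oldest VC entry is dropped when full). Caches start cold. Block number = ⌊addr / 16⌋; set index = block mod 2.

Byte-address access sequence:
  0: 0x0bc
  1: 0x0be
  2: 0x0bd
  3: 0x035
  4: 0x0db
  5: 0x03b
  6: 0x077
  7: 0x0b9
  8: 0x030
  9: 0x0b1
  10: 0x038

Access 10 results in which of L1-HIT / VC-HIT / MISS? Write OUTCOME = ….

OUTCOME = VC-HIT

0: 0xbc (blk 11, set 1) → MISS  vc=[]
1: 0xbe (blk 11, set 1) → L1-HIT  vc=[]
2: 0xbd (blk 11, set 1) → L1-HIT  vc=[]
3: 0x35 (blk 3, set 1) → MISS  vc=[11]
4: 0xdb (blk 13, set 1) → MISS  vc=[11, 3]
5: 0x3b (blk 3, set 1) → VC-HIT  vc=[11, 13]
6: 0x77 (blk 7, set 1) → MISS  vc=[11, 13, 3]
7: 0xb9 (blk 11, set 1) → VC-HIT  vc=[7, 13, 3]
8: 0x30 (blk 3, set 1) → VC-HIT  vc=[7, 13, 11]
9: 0xb1 (blk 11, set 1) → VC-HIT  vc=[7, 13, 3]
10: 0x38 (blk 3, set 1) → VC-HIT  vc=[7, 13, 11]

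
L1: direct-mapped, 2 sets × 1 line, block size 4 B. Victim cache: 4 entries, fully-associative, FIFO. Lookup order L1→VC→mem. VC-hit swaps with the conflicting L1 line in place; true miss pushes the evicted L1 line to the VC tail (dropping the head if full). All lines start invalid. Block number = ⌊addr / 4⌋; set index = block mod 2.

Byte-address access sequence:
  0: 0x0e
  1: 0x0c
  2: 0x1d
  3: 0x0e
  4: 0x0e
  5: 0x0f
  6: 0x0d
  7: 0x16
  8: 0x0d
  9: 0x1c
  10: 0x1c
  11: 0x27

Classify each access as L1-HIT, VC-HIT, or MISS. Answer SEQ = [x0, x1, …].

SEQ = [MISS, L1-HIT, MISS, VC-HIT, L1-HIT, L1-HIT, L1-HIT, MISS, VC-HIT, VC-HIT, L1-HIT, MISS]

0: 0xe (blk 3, set 1) → MISS  vc=[]
1: 0xc (blk 3, set 1) → L1-HIT  vc=[]
2: 0x1d (blk 7, set 1) → MISS  vc=[3]
3: 0xe (blk 3, set 1) → VC-HIT  vc=[7]
4: 0xe (blk 3, set 1) → L1-HIT  vc=[7]
5: 0xf (blk 3, set 1) → L1-HIT  vc=[7]
6: 0xd (blk 3, set 1) → L1-HIT  vc=[7]
7: 0x16 (blk 5, set 1) → MISS  vc=[7, 3]
8: 0xd (blk 3, set 1) → VC-HIT  vc=[7, 5]
9: 0x1c (blk 7, set 1) → VC-HIT  vc=[3, 5]
10: 0x1c (blk 7, set 1) → L1-HIT  vc=[3, 5]
11: 0x27 (blk 9, set 1) → MISS  vc=[3, 5, 7]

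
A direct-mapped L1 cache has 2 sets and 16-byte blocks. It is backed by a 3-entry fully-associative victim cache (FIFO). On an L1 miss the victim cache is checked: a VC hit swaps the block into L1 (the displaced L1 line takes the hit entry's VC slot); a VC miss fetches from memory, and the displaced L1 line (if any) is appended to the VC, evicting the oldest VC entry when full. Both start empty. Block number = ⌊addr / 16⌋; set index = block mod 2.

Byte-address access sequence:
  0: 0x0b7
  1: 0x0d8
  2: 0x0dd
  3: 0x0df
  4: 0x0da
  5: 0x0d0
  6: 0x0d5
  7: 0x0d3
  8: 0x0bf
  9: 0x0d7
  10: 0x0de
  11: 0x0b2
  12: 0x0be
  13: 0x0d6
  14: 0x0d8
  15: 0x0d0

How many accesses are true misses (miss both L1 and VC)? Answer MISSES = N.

MISSES = 2

#0 0xb7→b11/s1 MISS; vc=[]
#1 0xd8→b13/s1 MISS; vc=[11]
#2 0xdd→b13/s1 L1-HIT; vc=[11]
#3 0xdf→b13/s1 L1-HIT; vc=[11]
#4 0xda→b13/s1 L1-HIT; vc=[11]
#5 0xd0→b13/s1 L1-HIT; vc=[11]
#6 0xd5→b13/s1 L1-HIT; vc=[11]
#7 0xd3→b13/s1 L1-HIT; vc=[11]
#8 0xbf→b11/s1 VC-HIT; vc=[13]
#9 0xd7→b13/s1 VC-HIT; vc=[11]
#10 0xde→b13/s1 L1-HIT; vc=[11]
#11 0xb2→b11/s1 VC-HIT; vc=[13]
#12 0xbe→b11/s1 L1-HIT; vc=[13]
#13 0xd6→b13/s1 VC-HIT; vc=[11]
#14 0xd8→b13/s1 L1-HIT; vc=[11]
#15 0xd0→b13/s1 L1-HIT; vc=[11]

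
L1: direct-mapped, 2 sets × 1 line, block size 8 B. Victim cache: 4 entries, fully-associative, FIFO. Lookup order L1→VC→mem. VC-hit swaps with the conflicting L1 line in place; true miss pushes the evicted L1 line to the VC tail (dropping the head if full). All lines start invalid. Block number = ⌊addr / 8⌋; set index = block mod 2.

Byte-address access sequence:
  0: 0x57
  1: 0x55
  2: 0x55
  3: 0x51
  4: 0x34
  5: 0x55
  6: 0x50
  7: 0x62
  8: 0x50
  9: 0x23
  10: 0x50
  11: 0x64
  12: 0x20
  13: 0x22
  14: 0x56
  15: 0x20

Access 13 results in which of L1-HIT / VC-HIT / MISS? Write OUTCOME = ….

0: 0x57 (blk 10, set 0) → MISS  vc=[]
1: 0x55 (blk 10, set 0) → L1-HIT  vc=[]
2: 0x55 (blk 10, set 0) → L1-HIT  vc=[]
3: 0x51 (blk 10, set 0) → L1-HIT  vc=[]
4: 0x34 (blk 6, set 0) → MISS  vc=[10]
5: 0x55 (blk 10, set 0) → VC-HIT  vc=[6]
6: 0x50 (blk 10, set 0) → L1-HIT  vc=[6]
7: 0x62 (blk 12, set 0) → MISS  vc=[6, 10]
8: 0x50 (blk 10, set 0) → VC-HIT  vc=[6, 12]
9: 0x23 (blk 4, set 0) → MISS  vc=[6, 12, 10]
10: 0x50 (blk 10, set 0) → VC-HIT  vc=[6, 12, 4]
11: 0x64 (blk 12, set 0) → VC-HIT  vc=[6, 10, 4]
12: 0x20 (blk 4, set 0) → VC-HIT  vc=[6, 10, 12]
13: 0x22 (blk 4, set 0) → L1-HIT  vc=[6, 10, 12]
14: 0x56 (blk 10, set 0) → VC-HIT  vc=[6, 4, 12]
15: 0x20 (blk 4, set 0) → VC-HIT  vc=[6, 10, 12]

OUTCOME = L1-HIT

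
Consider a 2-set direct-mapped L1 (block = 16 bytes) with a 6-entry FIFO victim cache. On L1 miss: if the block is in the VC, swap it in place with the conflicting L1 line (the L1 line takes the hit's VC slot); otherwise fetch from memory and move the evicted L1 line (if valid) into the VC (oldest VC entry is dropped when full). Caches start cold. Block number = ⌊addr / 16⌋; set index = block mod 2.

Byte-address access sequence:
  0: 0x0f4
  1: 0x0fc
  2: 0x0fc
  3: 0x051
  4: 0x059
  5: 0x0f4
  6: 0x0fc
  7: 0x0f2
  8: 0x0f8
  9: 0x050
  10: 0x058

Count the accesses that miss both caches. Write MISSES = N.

#0 0xf4→b15/s1 MISS; vc=[]
#1 0xfc→b15/s1 L1-HIT; vc=[]
#2 0xfc→b15/s1 L1-HIT; vc=[]
#3 0x51→b5/s1 MISS; vc=[15]
#4 0x59→b5/s1 L1-HIT; vc=[15]
#5 0xf4→b15/s1 VC-HIT; vc=[5]
#6 0xfc→b15/s1 L1-HIT; vc=[5]
#7 0xf2→b15/s1 L1-HIT; vc=[5]
#8 0xf8→b15/s1 L1-HIT; vc=[5]
#9 0x50→b5/s1 VC-HIT; vc=[15]
#10 0x58→b5/s1 L1-HIT; vc=[15]

MISSES = 2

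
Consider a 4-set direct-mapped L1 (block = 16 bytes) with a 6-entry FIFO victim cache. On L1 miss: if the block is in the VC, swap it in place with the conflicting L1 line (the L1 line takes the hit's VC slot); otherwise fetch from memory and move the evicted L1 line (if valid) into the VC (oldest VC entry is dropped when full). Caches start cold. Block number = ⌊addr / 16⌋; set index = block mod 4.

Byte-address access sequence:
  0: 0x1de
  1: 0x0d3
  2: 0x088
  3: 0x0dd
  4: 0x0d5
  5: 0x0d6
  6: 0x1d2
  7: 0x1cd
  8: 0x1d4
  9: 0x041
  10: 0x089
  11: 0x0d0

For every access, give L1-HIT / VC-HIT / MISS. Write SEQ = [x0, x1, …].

SEQ = [MISS, MISS, MISS, L1-HIT, L1-HIT, L1-HIT, VC-HIT, MISS, L1-HIT, MISS, VC-HIT, VC-HIT]

#0 0x1de→b29/s1 MISS; vc=[]
#1 0xd3→b13/s1 MISS; vc=[29]
#2 0x88→b8/s0 MISS; vc=[29]
#3 0xdd→b13/s1 L1-HIT; vc=[29]
#4 0xd5→b13/s1 L1-HIT; vc=[29]
#5 0xd6→b13/s1 L1-HIT; vc=[29]
#6 0x1d2→b29/s1 VC-HIT; vc=[13]
#7 0x1cd→b28/s0 MISS; vc=[13,8]
#8 0x1d4→b29/s1 L1-HIT; vc=[13,8]
#9 0x41→b4/s0 MISS; vc=[13,8,28]
#10 0x89→b8/s0 VC-HIT; vc=[13,4,28]
#11 0xd0→b13/s1 VC-HIT; vc=[29,4,28]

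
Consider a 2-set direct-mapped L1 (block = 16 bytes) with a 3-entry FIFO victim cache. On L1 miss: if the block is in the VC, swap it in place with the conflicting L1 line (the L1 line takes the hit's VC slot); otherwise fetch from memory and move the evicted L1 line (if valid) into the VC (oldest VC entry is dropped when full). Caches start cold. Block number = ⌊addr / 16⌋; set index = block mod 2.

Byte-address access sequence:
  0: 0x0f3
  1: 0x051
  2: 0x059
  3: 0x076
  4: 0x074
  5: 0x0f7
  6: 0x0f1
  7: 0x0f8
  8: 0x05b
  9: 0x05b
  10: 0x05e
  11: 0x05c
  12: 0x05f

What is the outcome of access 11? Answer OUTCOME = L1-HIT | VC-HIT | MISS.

0: 0xf3 (blk 15, set 1) → MISS  vc=[]
1: 0x51 (blk 5, set 1) → MISS  vc=[15]
2: 0x59 (blk 5, set 1) → L1-HIT  vc=[15]
3: 0x76 (blk 7, set 1) → MISS  vc=[15, 5]
4: 0x74 (blk 7, set 1) → L1-HIT  vc=[15, 5]
5: 0xf7 (blk 15, set 1) → VC-HIT  vc=[7, 5]
6: 0xf1 (blk 15, set 1) → L1-HIT  vc=[7, 5]
7: 0xf8 (blk 15, set 1) → L1-HIT  vc=[7, 5]
8: 0x5b (blk 5, set 1) → VC-HIT  vc=[7, 15]
9: 0x5b (blk 5, set 1) → L1-HIT  vc=[7, 15]
10: 0x5e (blk 5, set 1) → L1-HIT  vc=[7, 15]
11: 0x5c (blk 5, set 1) → L1-HIT  vc=[7, 15]
12: 0x5f (blk 5, set 1) → L1-HIT  vc=[7, 15]

OUTCOME = L1-HIT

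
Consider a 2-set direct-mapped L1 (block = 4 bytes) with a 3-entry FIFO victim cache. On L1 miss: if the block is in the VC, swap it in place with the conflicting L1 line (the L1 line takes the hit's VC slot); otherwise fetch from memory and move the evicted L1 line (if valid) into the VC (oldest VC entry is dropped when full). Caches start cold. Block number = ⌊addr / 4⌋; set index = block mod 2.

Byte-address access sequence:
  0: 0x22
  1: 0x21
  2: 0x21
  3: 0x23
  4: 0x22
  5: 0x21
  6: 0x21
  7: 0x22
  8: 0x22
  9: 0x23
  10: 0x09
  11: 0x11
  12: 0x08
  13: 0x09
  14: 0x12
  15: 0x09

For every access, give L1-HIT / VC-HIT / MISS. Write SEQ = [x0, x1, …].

SEQ = [MISS, L1-HIT, L1-HIT, L1-HIT, L1-HIT, L1-HIT, L1-HIT, L1-HIT, L1-HIT, L1-HIT, MISS, MISS, VC-HIT, L1-HIT, VC-HIT, VC-HIT]

#0 0x22→b8/s0 MISS; vc=[]
#1 0x21→b8/s0 L1-HIT; vc=[]
#2 0x21→b8/s0 L1-HIT; vc=[]
#3 0x23→b8/s0 L1-HIT; vc=[]
#4 0x22→b8/s0 L1-HIT; vc=[]
#5 0x21→b8/s0 L1-HIT; vc=[]
#6 0x21→b8/s0 L1-HIT; vc=[]
#7 0x22→b8/s0 L1-HIT; vc=[]
#8 0x22→b8/s0 L1-HIT; vc=[]
#9 0x23→b8/s0 L1-HIT; vc=[]
#10 0x9→b2/s0 MISS; vc=[8]
#11 0x11→b4/s0 MISS; vc=[8,2]
#12 0x8→b2/s0 VC-HIT; vc=[8,4]
#13 0x9→b2/s0 L1-HIT; vc=[8,4]
#14 0x12→b4/s0 VC-HIT; vc=[8,2]
#15 0x9→b2/s0 VC-HIT; vc=[8,4]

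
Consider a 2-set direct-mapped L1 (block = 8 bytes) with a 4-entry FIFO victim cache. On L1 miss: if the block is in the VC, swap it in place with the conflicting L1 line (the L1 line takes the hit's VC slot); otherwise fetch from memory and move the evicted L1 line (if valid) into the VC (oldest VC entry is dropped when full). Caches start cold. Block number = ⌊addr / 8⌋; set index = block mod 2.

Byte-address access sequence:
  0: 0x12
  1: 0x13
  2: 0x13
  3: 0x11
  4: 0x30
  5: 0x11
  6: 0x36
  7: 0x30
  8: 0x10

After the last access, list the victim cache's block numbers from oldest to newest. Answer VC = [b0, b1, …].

  [0] addr=0x12 blk=2 s=0: MISS | VC []
  [1] addr=0x13 blk=2 s=0: L1-HIT | VC []
  [2] addr=0x13 blk=2 s=0: L1-HIT | VC []
  [3] addr=0x11 blk=2 s=0: L1-HIT | VC []
  [4] addr=0x30 blk=6 s=0: MISS | VC [2]
  [5] addr=0x11 blk=2 s=0: VC-HIT | VC [6]
  [6] addr=0x36 blk=6 s=0: VC-HIT | VC [2]
  [7] addr=0x30 blk=6 s=0: L1-HIT | VC [2]
  [8] addr=0x10 blk=2 s=0: VC-HIT | VC [6]

VC = [6]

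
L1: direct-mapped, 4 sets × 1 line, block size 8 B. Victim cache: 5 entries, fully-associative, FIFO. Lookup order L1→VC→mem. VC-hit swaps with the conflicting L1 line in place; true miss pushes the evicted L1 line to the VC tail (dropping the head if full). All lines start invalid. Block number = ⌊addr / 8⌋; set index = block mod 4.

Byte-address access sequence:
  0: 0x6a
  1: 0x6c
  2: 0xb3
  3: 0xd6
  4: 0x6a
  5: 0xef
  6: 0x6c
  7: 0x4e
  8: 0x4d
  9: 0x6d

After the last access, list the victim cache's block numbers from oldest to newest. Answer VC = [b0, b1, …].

VC = [22, 29, 9]

#0 0x6a→b13/s1 MISS; vc=[]
#1 0x6c→b13/s1 L1-HIT; vc=[]
#2 0xb3→b22/s2 MISS; vc=[]
#3 0xd6→b26/s2 MISS; vc=[22]
#4 0x6a→b13/s1 L1-HIT; vc=[22]
#5 0xef→b29/s1 MISS; vc=[22,13]
#6 0x6c→b13/s1 VC-HIT; vc=[22,29]
#7 0x4e→b9/s1 MISS; vc=[22,29,13]
#8 0x4d→b9/s1 L1-HIT; vc=[22,29,13]
#9 0x6d→b13/s1 VC-HIT; vc=[22,29,9]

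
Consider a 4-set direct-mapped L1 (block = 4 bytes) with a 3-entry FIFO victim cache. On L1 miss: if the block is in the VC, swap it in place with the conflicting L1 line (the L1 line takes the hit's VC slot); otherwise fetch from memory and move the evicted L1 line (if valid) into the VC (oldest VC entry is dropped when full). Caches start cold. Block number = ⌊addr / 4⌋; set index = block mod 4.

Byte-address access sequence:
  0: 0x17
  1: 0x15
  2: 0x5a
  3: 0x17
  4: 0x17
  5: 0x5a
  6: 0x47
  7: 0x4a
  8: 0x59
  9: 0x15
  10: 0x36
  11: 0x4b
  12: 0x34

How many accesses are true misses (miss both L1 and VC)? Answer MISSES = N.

MISSES = 5

#0 0x17→b5/s1 MISS; vc=[]
#1 0x15→b5/s1 L1-HIT; vc=[]
#2 0x5a→b22/s2 MISS; vc=[]
#3 0x17→b5/s1 L1-HIT; vc=[]
#4 0x17→b5/s1 L1-HIT; vc=[]
#5 0x5a→b22/s2 L1-HIT; vc=[]
#6 0x47→b17/s1 MISS; vc=[5]
#7 0x4a→b18/s2 MISS; vc=[5,22]
#8 0x59→b22/s2 VC-HIT; vc=[5,18]
#9 0x15→b5/s1 VC-HIT; vc=[17,18]
#10 0x36→b13/s1 MISS; vc=[17,18,5]
#11 0x4b→b18/s2 VC-HIT; vc=[17,22,5]
#12 0x34→b13/s1 L1-HIT; vc=[17,22,5]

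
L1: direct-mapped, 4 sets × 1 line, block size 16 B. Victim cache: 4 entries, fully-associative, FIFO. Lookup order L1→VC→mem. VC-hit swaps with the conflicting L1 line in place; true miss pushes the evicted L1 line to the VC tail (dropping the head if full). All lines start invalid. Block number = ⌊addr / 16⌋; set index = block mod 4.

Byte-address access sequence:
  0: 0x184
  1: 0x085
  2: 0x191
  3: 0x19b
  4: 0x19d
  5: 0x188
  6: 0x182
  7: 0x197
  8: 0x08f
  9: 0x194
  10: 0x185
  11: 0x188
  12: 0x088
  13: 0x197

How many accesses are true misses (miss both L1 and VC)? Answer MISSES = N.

  [0] addr=0x184 blk=24 s=0: MISS | VC []
  [1] addr=0x85 blk=8 s=0: MISS | VC [24]
  [2] addr=0x191 blk=25 s=1: MISS | VC [24]
  [3] addr=0x19b blk=25 s=1: L1-HIT | VC [24]
  [4] addr=0x19d blk=25 s=1: L1-HIT | VC [24]
  [5] addr=0x188 blk=24 s=0: VC-HIT | VC [8]
  [6] addr=0x182 blk=24 s=0: L1-HIT | VC [8]
  [7] addr=0x197 blk=25 s=1: L1-HIT | VC [8]
  [8] addr=0x8f blk=8 s=0: VC-HIT | VC [24]
  [9] addr=0x194 blk=25 s=1: L1-HIT | VC [24]
  [10] addr=0x185 blk=24 s=0: VC-HIT | VC [8]
  [11] addr=0x188 blk=24 s=0: L1-HIT | VC [8]
  [12] addr=0x88 blk=8 s=0: VC-HIT | VC [24]
  [13] addr=0x197 blk=25 s=1: L1-HIT | VC [24]

MISSES = 3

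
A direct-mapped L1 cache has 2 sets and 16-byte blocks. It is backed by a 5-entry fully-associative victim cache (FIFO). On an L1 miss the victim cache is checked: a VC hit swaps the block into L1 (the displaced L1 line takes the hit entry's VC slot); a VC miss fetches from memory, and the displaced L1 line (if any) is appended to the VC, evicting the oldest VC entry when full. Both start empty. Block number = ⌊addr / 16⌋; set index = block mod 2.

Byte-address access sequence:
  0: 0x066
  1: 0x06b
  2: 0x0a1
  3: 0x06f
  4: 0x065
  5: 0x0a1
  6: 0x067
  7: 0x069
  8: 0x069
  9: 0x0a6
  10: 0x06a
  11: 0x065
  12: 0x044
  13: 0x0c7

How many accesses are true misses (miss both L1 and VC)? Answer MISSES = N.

MISSES = 4

#0 0x66→b6/s0 MISS; vc=[]
#1 0x6b→b6/s0 L1-HIT; vc=[]
#2 0xa1→b10/s0 MISS; vc=[6]
#3 0x6f→b6/s0 VC-HIT; vc=[10]
#4 0x65→b6/s0 L1-HIT; vc=[10]
#5 0xa1→b10/s0 VC-HIT; vc=[6]
#6 0x67→b6/s0 VC-HIT; vc=[10]
#7 0x69→b6/s0 L1-HIT; vc=[10]
#8 0x69→b6/s0 L1-HIT; vc=[10]
#9 0xa6→b10/s0 VC-HIT; vc=[6]
#10 0x6a→b6/s0 VC-HIT; vc=[10]
#11 0x65→b6/s0 L1-HIT; vc=[10]
#12 0x44→b4/s0 MISS; vc=[10,6]
#13 0xc7→b12/s0 MISS; vc=[10,6,4]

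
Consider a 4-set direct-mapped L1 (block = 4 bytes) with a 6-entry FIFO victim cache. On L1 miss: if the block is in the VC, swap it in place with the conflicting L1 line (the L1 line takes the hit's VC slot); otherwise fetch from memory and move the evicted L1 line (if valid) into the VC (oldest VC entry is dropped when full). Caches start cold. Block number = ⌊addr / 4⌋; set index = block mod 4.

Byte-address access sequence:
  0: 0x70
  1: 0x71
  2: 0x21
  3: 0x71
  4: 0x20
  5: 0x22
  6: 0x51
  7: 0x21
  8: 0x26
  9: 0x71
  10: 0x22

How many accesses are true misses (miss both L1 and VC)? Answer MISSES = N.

0: 0x70 (blk 28, set 0) → MISS  vc=[]
1: 0x71 (blk 28, set 0) → L1-HIT  vc=[]
2: 0x21 (blk 8, set 0) → MISS  vc=[28]
3: 0x71 (blk 28, set 0) → VC-HIT  vc=[8]
4: 0x20 (blk 8, set 0) → VC-HIT  vc=[28]
5: 0x22 (blk 8, set 0) → L1-HIT  vc=[28]
6: 0x51 (blk 20, set 0) → MISS  vc=[28, 8]
7: 0x21 (blk 8, set 0) → VC-HIT  vc=[28, 20]
8: 0x26 (blk 9, set 1) → MISS  vc=[28, 20]
9: 0x71 (blk 28, set 0) → VC-HIT  vc=[8, 20]
10: 0x22 (blk 8, set 0) → VC-HIT  vc=[28, 20]

MISSES = 4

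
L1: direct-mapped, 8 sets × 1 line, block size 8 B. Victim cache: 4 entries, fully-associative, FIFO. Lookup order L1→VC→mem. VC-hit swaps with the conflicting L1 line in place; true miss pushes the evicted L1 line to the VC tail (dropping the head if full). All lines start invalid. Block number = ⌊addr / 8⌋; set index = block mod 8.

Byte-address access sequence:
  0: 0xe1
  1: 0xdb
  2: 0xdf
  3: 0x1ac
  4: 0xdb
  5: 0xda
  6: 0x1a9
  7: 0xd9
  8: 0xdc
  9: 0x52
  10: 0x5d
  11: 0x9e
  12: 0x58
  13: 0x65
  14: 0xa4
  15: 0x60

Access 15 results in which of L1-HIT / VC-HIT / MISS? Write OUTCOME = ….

OUTCOME = VC-HIT

0: 0xe1 (blk 28, set 4) → MISS  vc=[]
1: 0xdb (blk 27, set 3) → MISS  vc=[]
2: 0xdf (blk 27, set 3) → L1-HIT  vc=[]
3: 0x1ac (blk 53, set 5) → MISS  vc=[]
4: 0xdb (blk 27, set 3) → L1-HIT  vc=[]
5: 0xda (blk 27, set 3) → L1-HIT  vc=[]
6: 0x1a9 (blk 53, set 5) → L1-HIT  vc=[]
7: 0xd9 (blk 27, set 3) → L1-HIT  vc=[]
8: 0xdc (blk 27, set 3) → L1-HIT  vc=[]
9: 0x52 (blk 10, set 2) → MISS  vc=[]
10: 0x5d (blk 11, set 3) → MISS  vc=[27]
11: 0x9e (blk 19, set 3) → MISS  vc=[27, 11]
12: 0x58 (blk 11, set 3) → VC-HIT  vc=[27, 19]
13: 0x65 (blk 12, set 4) → MISS  vc=[27, 19, 28]
14: 0xa4 (blk 20, set 4) → MISS  vc=[27, 19, 28, 12]
15: 0x60 (blk 12, set 4) → VC-HIT  vc=[27, 19, 28, 20]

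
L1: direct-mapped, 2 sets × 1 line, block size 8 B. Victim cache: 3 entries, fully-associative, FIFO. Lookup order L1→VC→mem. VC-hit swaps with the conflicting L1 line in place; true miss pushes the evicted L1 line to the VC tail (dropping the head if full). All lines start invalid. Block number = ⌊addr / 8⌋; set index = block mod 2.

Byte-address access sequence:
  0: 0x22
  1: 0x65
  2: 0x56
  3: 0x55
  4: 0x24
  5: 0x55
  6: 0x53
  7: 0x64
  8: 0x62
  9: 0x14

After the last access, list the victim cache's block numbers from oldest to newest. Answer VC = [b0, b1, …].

VC = [4, 10, 12]

  [0] addr=0x22 blk=4 s=0: MISS | VC []
  [1] addr=0x65 blk=12 s=0: MISS | VC [4]
  [2] addr=0x56 blk=10 s=0: MISS | VC [4, 12]
  [3] addr=0x55 blk=10 s=0: L1-HIT | VC [4, 12]
  [4] addr=0x24 blk=4 s=0: VC-HIT | VC [10, 12]
  [5] addr=0x55 blk=10 s=0: VC-HIT | VC [4, 12]
  [6] addr=0x53 blk=10 s=0: L1-HIT | VC [4, 12]
  [7] addr=0x64 blk=12 s=0: VC-HIT | VC [4, 10]
  [8] addr=0x62 blk=12 s=0: L1-HIT | VC [4, 10]
  [9] addr=0x14 blk=2 s=0: MISS | VC [4, 10, 12]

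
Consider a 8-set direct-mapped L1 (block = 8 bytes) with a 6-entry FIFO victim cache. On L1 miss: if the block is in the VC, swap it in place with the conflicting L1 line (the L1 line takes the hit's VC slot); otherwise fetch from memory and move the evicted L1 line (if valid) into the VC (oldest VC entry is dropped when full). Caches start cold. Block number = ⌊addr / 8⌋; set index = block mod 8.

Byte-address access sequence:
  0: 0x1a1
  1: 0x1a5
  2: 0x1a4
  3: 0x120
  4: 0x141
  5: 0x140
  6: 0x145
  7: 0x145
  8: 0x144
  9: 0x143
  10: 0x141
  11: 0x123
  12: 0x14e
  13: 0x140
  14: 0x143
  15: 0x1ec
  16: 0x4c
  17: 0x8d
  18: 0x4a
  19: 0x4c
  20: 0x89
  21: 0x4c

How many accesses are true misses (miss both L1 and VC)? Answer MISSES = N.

MISSES = 7

  [0] addr=0x1a1 blk=52 s=4: MISS | VC []
  [1] addr=0x1a5 blk=52 s=4: L1-HIT | VC []
  [2] addr=0x1a4 blk=52 s=4: L1-HIT | VC []
  [3] addr=0x120 blk=36 s=4: MISS | VC [52]
  [4] addr=0x141 blk=40 s=0: MISS | VC [52]
  [5] addr=0x140 blk=40 s=0: L1-HIT | VC [52]
  [6] addr=0x145 blk=40 s=0: L1-HIT | VC [52]
  [7] addr=0x145 blk=40 s=0: L1-HIT | VC [52]
  [8] addr=0x144 blk=40 s=0: L1-HIT | VC [52]
  [9] addr=0x143 blk=40 s=0: L1-HIT | VC [52]
  [10] addr=0x141 blk=40 s=0: L1-HIT | VC [52]
  [11] addr=0x123 blk=36 s=4: L1-HIT | VC [52]
  [12] addr=0x14e blk=41 s=1: MISS | VC [52]
  [13] addr=0x140 blk=40 s=0: L1-HIT | VC [52]
  [14] addr=0x143 blk=40 s=0: L1-HIT | VC [52]
  [15] addr=0x1ec blk=61 s=5: MISS | VC [52]
  [16] addr=0x4c blk=9 s=1: MISS | VC [52, 41]
  [17] addr=0x8d blk=17 s=1: MISS | VC [52, 41, 9]
  [18] addr=0x4a blk=9 s=1: VC-HIT | VC [52, 41, 17]
  [19] addr=0x4c blk=9 s=1: L1-HIT | VC [52, 41, 17]
  [20] addr=0x89 blk=17 s=1: VC-HIT | VC [52, 41, 9]
  [21] addr=0x4c blk=9 s=1: VC-HIT | VC [52, 41, 17]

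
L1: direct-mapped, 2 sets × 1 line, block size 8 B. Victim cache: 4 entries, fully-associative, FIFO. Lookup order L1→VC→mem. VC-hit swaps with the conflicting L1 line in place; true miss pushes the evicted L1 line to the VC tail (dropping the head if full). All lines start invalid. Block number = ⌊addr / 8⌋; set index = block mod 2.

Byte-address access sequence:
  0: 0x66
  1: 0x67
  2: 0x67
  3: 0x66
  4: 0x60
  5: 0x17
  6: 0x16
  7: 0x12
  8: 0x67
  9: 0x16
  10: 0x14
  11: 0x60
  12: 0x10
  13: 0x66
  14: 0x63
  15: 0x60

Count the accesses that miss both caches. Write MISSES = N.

MISSES = 2

  [0] addr=0x66 blk=12 s=0: MISS | VC []
  [1] addr=0x67 blk=12 s=0: L1-HIT | VC []
  [2] addr=0x67 blk=12 s=0: L1-HIT | VC []
  [3] addr=0x66 blk=12 s=0: L1-HIT | VC []
  [4] addr=0x60 blk=12 s=0: L1-HIT | VC []
  [5] addr=0x17 blk=2 s=0: MISS | VC [12]
  [6] addr=0x16 blk=2 s=0: L1-HIT | VC [12]
  [7] addr=0x12 blk=2 s=0: L1-HIT | VC [12]
  [8] addr=0x67 blk=12 s=0: VC-HIT | VC [2]
  [9] addr=0x16 blk=2 s=0: VC-HIT | VC [12]
  [10] addr=0x14 blk=2 s=0: L1-HIT | VC [12]
  [11] addr=0x60 blk=12 s=0: VC-HIT | VC [2]
  [12] addr=0x10 blk=2 s=0: VC-HIT | VC [12]
  [13] addr=0x66 blk=12 s=0: VC-HIT | VC [2]
  [14] addr=0x63 blk=12 s=0: L1-HIT | VC [2]
  [15] addr=0x60 blk=12 s=0: L1-HIT | VC [2]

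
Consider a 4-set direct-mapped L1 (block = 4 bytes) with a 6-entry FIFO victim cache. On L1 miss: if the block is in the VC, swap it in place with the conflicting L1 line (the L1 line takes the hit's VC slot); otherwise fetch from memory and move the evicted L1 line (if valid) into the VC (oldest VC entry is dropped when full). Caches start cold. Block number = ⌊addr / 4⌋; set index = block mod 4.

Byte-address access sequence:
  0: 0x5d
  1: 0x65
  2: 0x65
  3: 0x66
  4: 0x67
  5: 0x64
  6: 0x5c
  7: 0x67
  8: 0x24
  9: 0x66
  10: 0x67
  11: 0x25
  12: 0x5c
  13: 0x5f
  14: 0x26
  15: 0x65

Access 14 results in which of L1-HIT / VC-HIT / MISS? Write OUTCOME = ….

#0 0x5d→b23/s3 MISS; vc=[]
#1 0x65→b25/s1 MISS; vc=[]
#2 0x65→b25/s1 L1-HIT; vc=[]
#3 0x66→b25/s1 L1-HIT; vc=[]
#4 0x67→b25/s1 L1-HIT; vc=[]
#5 0x64→b25/s1 L1-HIT; vc=[]
#6 0x5c→b23/s3 L1-HIT; vc=[]
#7 0x67→b25/s1 L1-HIT; vc=[]
#8 0x24→b9/s1 MISS; vc=[25]
#9 0x66→b25/s1 VC-HIT; vc=[9]
#10 0x67→b25/s1 L1-HIT; vc=[9]
#11 0x25→b9/s1 VC-HIT; vc=[25]
#12 0x5c→b23/s3 L1-HIT; vc=[25]
#13 0x5f→b23/s3 L1-HIT; vc=[25]
#14 0x26→b9/s1 L1-HIT; vc=[25]
#15 0x65→b25/s1 VC-HIT; vc=[9]

OUTCOME = L1-HIT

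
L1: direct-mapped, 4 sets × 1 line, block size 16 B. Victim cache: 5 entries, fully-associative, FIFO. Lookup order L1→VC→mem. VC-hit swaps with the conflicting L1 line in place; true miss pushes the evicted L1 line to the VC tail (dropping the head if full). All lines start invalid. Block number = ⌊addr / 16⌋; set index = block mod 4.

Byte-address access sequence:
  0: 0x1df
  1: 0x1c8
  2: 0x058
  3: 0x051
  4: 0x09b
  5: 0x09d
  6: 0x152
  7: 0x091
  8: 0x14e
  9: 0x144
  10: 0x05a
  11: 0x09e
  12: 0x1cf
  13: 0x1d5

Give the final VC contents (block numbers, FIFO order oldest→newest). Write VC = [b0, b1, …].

#0 0x1df→b29/s1 MISS; vc=[]
#1 0x1c8→b28/s0 MISS; vc=[]
#2 0x58→b5/s1 MISS; vc=[29]
#3 0x51→b5/s1 L1-HIT; vc=[29]
#4 0x9b→b9/s1 MISS; vc=[29,5]
#5 0x9d→b9/s1 L1-HIT; vc=[29,5]
#6 0x152→b21/s1 MISS; vc=[29,5,9]
#7 0x91→b9/s1 VC-HIT; vc=[29,5,21]
#8 0x14e→b20/s0 MISS; vc=[29,5,21,28]
#9 0x144→b20/s0 L1-HIT; vc=[29,5,21,28]
#10 0x5a→b5/s1 VC-HIT; vc=[29,9,21,28]
#11 0x9e→b9/s1 VC-HIT; vc=[29,5,21,28]
#12 0x1cf→b28/s0 VC-HIT; vc=[29,5,21,20]
#13 0x1d5→b29/s1 VC-HIT; vc=[9,5,21,20]

VC = [9, 5, 21, 20]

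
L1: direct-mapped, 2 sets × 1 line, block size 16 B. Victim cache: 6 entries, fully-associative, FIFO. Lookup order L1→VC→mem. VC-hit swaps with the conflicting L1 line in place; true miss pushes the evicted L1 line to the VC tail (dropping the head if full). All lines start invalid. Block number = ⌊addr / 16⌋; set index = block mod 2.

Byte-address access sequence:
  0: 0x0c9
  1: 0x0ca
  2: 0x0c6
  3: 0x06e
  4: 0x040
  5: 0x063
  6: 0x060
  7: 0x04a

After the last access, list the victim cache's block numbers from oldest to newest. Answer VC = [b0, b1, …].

0: 0xc9 (blk 12, set 0) → MISS  vc=[]
1: 0xca (blk 12, set 0) → L1-HIT  vc=[]
2: 0xc6 (blk 12, set 0) → L1-HIT  vc=[]
3: 0x6e (blk 6, set 0) → MISS  vc=[12]
4: 0x40 (blk 4, set 0) → MISS  vc=[12, 6]
5: 0x63 (blk 6, set 0) → VC-HIT  vc=[12, 4]
6: 0x60 (blk 6, set 0) → L1-HIT  vc=[12, 4]
7: 0x4a (blk 4, set 0) → VC-HIT  vc=[12, 6]

VC = [12, 6]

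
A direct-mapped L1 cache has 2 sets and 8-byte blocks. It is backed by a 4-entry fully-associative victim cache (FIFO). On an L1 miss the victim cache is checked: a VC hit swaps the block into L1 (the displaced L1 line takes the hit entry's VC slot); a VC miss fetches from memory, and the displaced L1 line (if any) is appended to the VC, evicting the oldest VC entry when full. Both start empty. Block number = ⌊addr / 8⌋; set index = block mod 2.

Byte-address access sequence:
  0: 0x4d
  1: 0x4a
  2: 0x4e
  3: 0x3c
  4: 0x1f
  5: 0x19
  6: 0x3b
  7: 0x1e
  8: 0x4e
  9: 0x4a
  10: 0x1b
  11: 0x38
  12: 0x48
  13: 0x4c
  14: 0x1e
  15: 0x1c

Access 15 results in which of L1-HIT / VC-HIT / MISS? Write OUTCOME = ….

0: 0x4d (blk 9, set 1) → MISS  vc=[]
1: 0x4a (blk 9, set 1) → L1-HIT  vc=[]
2: 0x4e (blk 9, set 1) → L1-HIT  vc=[]
3: 0x3c (blk 7, set 1) → MISS  vc=[9]
4: 0x1f (blk 3, set 1) → MISS  vc=[9, 7]
5: 0x19 (blk 3, set 1) → L1-HIT  vc=[9, 7]
6: 0x3b (blk 7, set 1) → VC-HIT  vc=[9, 3]
7: 0x1e (blk 3, set 1) → VC-HIT  vc=[9, 7]
8: 0x4e (blk 9, set 1) → VC-HIT  vc=[3, 7]
9: 0x4a (blk 9, set 1) → L1-HIT  vc=[3, 7]
10: 0x1b (blk 3, set 1) → VC-HIT  vc=[9, 7]
11: 0x38 (blk 7, set 1) → VC-HIT  vc=[9, 3]
12: 0x48 (blk 9, set 1) → VC-HIT  vc=[7, 3]
13: 0x4c (blk 9, set 1) → L1-HIT  vc=[7, 3]
14: 0x1e (blk 3, set 1) → VC-HIT  vc=[7, 9]
15: 0x1c (blk 3, set 1) → L1-HIT  vc=[7, 9]

OUTCOME = L1-HIT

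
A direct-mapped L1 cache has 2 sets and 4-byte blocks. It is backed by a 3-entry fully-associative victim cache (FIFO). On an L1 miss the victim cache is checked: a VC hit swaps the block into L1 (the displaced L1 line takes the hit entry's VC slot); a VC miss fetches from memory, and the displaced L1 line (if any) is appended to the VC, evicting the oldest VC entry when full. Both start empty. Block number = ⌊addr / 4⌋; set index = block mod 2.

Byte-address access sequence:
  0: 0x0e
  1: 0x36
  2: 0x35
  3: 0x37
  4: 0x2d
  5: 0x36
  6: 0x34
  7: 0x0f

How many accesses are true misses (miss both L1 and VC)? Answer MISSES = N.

0: 0xe (blk 3, set 1) → MISS  vc=[]
1: 0x36 (blk 13, set 1) → MISS  vc=[3]
2: 0x35 (blk 13, set 1) → L1-HIT  vc=[3]
3: 0x37 (blk 13, set 1) → L1-HIT  vc=[3]
4: 0x2d (blk 11, set 1) → MISS  vc=[3, 13]
5: 0x36 (blk 13, set 1) → VC-HIT  vc=[3, 11]
6: 0x34 (blk 13, set 1) → L1-HIT  vc=[3, 11]
7: 0xf (blk 3, set 1) → VC-HIT  vc=[13, 11]

MISSES = 3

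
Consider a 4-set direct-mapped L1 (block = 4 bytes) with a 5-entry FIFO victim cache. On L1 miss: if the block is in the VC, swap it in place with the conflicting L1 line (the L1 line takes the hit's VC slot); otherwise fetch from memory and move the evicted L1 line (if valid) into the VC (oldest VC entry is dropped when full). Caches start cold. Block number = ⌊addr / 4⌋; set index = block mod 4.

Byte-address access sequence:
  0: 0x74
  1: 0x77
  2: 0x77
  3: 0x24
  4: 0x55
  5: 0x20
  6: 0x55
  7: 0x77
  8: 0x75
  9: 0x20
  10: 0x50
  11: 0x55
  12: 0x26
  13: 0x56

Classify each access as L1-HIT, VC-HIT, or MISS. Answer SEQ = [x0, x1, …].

0: 0x74 (blk 29, set 1) → MISS  vc=[]
1: 0x77 (blk 29, set 1) → L1-HIT  vc=[]
2: 0x77 (blk 29, set 1) → L1-HIT  vc=[]
3: 0x24 (blk 9, set 1) → MISS  vc=[29]
4: 0x55 (blk 21, set 1) → MISS  vc=[29, 9]
5: 0x20 (blk 8, set 0) → MISS  vc=[29, 9]
6: 0x55 (blk 21, set 1) → L1-HIT  vc=[29, 9]
7: 0x77 (blk 29, set 1) → VC-HIT  vc=[21, 9]
8: 0x75 (blk 29, set 1) → L1-HIT  vc=[21, 9]
9: 0x20 (blk 8, set 0) → L1-HIT  vc=[21, 9]
10: 0x50 (blk 20, set 0) → MISS  vc=[21, 9, 8]
11: 0x55 (blk 21, set 1) → VC-HIT  vc=[29, 9, 8]
12: 0x26 (blk 9, set 1) → VC-HIT  vc=[29, 21, 8]
13: 0x56 (blk 21, set 1) → VC-HIT  vc=[29, 9, 8]

SEQ = [MISS, L1-HIT, L1-HIT, MISS, MISS, MISS, L1-HIT, VC-HIT, L1-HIT, L1-HIT, MISS, VC-HIT, VC-HIT, VC-HIT]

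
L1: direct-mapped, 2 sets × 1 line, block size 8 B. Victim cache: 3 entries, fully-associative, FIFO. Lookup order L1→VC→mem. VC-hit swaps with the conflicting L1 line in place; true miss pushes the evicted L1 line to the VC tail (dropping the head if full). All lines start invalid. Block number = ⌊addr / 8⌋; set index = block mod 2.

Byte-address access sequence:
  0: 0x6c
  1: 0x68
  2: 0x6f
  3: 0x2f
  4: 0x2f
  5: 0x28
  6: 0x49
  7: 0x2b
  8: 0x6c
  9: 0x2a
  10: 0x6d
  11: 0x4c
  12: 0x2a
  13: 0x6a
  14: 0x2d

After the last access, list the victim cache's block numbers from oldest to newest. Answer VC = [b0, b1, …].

  [0] addr=0x6c blk=13 s=1: MISS | VC []
  [1] addr=0x68 blk=13 s=1: L1-HIT | VC []
  [2] addr=0x6f blk=13 s=1: L1-HIT | VC []
  [3] addr=0x2f blk=5 s=1: MISS | VC [13]
  [4] addr=0x2f blk=5 s=1: L1-HIT | VC [13]
  [5] addr=0x28 blk=5 s=1: L1-HIT | VC [13]
  [6] addr=0x49 blk=9 s=1: MISS | VC [13, 5]
  [7] addr=0x2b blk=5 s=1: VC-HIT | VC [13, 9]
  [8] addr=0x6c blk=13 s=1: VC-HIT | VC [5, 9]
  [9] addr=0x2a blk=5 s=1: VC-HIT | VC [13, 9]
  [10] addr=0x6d blk=13 s=1: VC-HIT | VC [5, 9]
  [11] addr=0x4c blk=9 s=1: VC-HIT | VC [5, 13]
  [12] addr=0x2a blk=5 s=1: VC-HIT | VC [9, 13]
  [13] addr=0x6a blk=13 s=1: VC-HIT | VC [9, 5]
  [14] addr=0x2d blk=5 s=1: VC-HIT | VC [9, 13]

VC = [9, 13]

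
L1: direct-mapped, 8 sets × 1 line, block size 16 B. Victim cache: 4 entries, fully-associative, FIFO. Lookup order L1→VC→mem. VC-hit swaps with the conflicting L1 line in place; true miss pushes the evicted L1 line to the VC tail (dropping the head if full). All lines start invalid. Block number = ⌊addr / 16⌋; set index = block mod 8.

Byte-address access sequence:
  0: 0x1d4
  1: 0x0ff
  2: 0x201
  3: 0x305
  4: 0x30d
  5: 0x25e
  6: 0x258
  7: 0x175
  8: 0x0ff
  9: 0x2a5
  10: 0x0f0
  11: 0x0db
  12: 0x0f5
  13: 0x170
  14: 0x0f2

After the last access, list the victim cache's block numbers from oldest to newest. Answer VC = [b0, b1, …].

#0 0x1d4→b29/s5 MISS; vc=[]
#1 0xff→b15/s7 MISS; vc=[]
#2 0x201→b32/s0 MISS; vc=[]
#3 0x305→b48/s0 MISS; vc=[32]
#4 0x30d→b48/s0 L1-HIT; vc=[32]
#5 0x25e→b37/s5 MISS; vc=[32,29]
#6 0x258→b37/s5 L1-HIT; vc=[32,29]
#7 0x175→b23/s7 MISS; vc=[32,29,15]
#8 0xff→b15/s7 VC-HIT; vc=[32,29,23]
#9 0x2a5→b42/s2 MISS; vc=[32,29,23]
#10 0xf0→b15/s7 L1-HIT; vc=[32,29,23]
#11 0xdb→b13/s5 MISS; vc=[32,29,23,37]
#12 0xf5→b15/s7 L1-HIT; vc=[32,29,23,37]
#13 0x170→b23/s7 VC-HIT; vc=[32,29,15,37]
#14 0xf2→b15/s7 VC-HIT; vc=[32,29,23,37]

VC = [32, 29, 23, 37]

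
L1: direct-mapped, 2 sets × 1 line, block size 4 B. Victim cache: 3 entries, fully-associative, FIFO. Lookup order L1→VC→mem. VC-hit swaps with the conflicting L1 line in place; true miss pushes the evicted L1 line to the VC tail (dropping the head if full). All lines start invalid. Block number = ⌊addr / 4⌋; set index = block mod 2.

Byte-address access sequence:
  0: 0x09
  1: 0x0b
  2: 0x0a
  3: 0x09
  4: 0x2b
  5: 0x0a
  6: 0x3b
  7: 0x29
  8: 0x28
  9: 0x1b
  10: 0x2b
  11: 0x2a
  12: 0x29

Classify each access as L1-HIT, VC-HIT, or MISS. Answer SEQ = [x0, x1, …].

SEQ = [MISS, L1-HIT, L1-HIT, L1-HIT, MISS, VC-HIT, MISS, VC-HIT, L1-HIT, MISS, VC-HIT, L1-HIT, L1-HIT]

#0 0x9→b2/s0 MISS; vc=[]
#1 0xb→b2/s0 L1-HIT; vc=[]
#2 0xa→b2/s0 L1-HIT; vc=[]
#3 0x9→b2/s0 L1-HIT; vc=[]
#4 0x2b→b10/s0 MISS; vc=[2]
#5 0xa→b2/s0 VC-HIT; vc=[10]
#6 0x3b→b14/s0 MISS; vc=[10,2]
#7 0x29→b10/s0 VC-HIT; vc=[14,2]
#8 0x28→b10/s0 L1-HIT; vc=[14,2]
#9 0x1b→b6/s0 MISS; vc=[14,2,10]
#10 0x2b→b10/s0 VC-HIT; vc=[14,2,6]
#11 0x2a→b10/s0 L1-HIT; vc=[14,2,6]
#12 0x29→b10/s0 L1-HIT; vc=[14,2,6]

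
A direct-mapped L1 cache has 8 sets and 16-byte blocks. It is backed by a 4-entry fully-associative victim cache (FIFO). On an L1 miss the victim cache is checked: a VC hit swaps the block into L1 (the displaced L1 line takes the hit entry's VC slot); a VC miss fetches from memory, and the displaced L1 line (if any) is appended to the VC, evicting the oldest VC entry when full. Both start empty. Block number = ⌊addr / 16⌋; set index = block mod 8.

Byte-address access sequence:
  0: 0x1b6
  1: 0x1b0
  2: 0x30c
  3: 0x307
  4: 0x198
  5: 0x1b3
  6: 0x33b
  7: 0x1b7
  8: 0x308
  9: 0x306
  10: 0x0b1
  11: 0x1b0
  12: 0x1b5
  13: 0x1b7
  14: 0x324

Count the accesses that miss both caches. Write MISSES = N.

MISSES = 6

#0 0x1b6→b27/s3 MISS; vc=[]
#1 0x1b0→b27/s3 L1-HIT; vc=[]
#2 0x30c→b48/s0 MISS; vc=[]
#3 0x307→b48/s0 L1-HIT; vc=[]
#4 0x198→b25/s1 MISS; vc=[]
#5 0x1b3→b27/s3 L1-HIT; vc=[]
#6 0x33b→b51/s3 MISS; vc=[27]
#7 0x1b7→b27/s3 VC-HIT; vc=[51]
#8 0x308→b48/s0 L1-HIT; vc=[51]
#9 0x306→b48/s0 L1-HIT; vc=[51]
#10 0xb1→b11/s3 MISS; vc=[51,27]
#11 0x1b0→b27/s3 VC-HIT; vc=[51,11]
#12 0x1b5→b27/s3 L1-HIT; vc=[51,11]
#13 0x1b7→b27/s3 L1-HIT; vc=[51,11]
#14 0x324→b50/s2 MISS; vc=[51,11]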